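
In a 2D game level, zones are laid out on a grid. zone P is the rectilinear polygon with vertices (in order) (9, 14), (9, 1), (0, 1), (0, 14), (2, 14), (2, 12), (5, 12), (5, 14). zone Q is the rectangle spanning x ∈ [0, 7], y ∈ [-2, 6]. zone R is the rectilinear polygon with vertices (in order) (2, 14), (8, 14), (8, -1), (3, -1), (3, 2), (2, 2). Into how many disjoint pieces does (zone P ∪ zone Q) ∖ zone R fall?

(zone P ∪ zone Q) ∖ zone R splits into 2 disjoint pieces (area 13, area 40).

2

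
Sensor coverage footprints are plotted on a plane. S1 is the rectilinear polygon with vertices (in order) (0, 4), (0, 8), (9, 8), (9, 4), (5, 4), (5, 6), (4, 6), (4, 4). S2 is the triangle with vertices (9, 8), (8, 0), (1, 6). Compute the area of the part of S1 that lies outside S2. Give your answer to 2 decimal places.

15.33

|S1| = 34, |S1∩S2| = 18.6667.
|S1 ∖ S2| = |S1| − |S1∩S2| = 34 − 18.6667 = 15.33.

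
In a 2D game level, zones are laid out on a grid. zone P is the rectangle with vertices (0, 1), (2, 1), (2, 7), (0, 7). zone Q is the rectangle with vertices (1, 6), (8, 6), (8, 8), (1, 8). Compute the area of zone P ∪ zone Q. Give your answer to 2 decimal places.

25.00

By inclusion–exclusion:
Individual areas: |zone P| = 12, |zone Q| = 14.
|zone P∩zone Q|: x∈[1,2], y∈[6,7] → 1·1 = 1.
|zone P ∪ zone Q| = 26 − 1 = 25.00.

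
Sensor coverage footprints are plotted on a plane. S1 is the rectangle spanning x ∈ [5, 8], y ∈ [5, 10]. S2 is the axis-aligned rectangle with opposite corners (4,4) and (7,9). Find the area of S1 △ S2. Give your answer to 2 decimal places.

14.00

|S1∩S2|: x∈[5,7], y∈[5,9] → 2·4 = 8.
|S1 △ S2| = |S1| + |S2| − 2·|S1∩S2| = 15 + 15 − 16 = 14.00.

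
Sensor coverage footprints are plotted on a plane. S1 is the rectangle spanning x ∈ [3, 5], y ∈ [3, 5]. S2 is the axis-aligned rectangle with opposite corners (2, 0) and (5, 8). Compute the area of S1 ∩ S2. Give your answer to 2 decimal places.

|S1∩S2|: x∈[3,5], y∈[3,5] → 2·2 = 4.

4.00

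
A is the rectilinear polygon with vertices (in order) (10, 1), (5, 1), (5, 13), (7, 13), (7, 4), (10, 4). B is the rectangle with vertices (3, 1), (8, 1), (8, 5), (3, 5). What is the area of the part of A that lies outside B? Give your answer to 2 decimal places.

22.00

|A| = 33, |A∩B| = 11.
|A ∖ B| = |A| − |A∩B| = 33 − 11 = 22.00.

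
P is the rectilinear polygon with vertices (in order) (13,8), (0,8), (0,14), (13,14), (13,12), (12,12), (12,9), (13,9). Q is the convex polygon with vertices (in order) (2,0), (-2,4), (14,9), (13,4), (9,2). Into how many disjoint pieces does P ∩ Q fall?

P ∩ Q is a single connected region.

1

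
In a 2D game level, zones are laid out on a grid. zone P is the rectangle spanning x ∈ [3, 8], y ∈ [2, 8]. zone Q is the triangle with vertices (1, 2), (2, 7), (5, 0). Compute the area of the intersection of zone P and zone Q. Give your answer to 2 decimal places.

1.52

The intersection is the polygon with vertices (3,2), (3,4.667), (4.143,2).
By the shoelace formula its area is 1.52.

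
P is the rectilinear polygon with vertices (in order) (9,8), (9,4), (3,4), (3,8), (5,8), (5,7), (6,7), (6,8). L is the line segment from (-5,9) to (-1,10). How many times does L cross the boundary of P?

0

The segment lies entirely outside P and never meets its boundary.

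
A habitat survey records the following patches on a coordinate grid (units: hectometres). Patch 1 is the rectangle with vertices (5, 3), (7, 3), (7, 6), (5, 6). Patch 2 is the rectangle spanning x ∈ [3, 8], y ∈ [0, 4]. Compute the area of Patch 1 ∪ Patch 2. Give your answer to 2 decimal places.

By inclusion–exclusion:
Individual areas: |Patch 1| = 6, |Patch 2| = 20.
|Patch 1∩Patch 2|: x∈[5,7], y∈[3,4] → 2·1 = 2.
|Patch 1 ∪ Patch 2| = 26 − 2 = 24.00.

24.00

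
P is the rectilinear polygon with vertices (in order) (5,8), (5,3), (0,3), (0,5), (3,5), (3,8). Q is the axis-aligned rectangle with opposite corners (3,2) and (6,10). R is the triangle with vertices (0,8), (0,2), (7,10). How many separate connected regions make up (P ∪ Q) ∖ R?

(P ∪ Q) ∖ R splits into 2 disjoint pieces (area 17.9286, area 2.1429).

2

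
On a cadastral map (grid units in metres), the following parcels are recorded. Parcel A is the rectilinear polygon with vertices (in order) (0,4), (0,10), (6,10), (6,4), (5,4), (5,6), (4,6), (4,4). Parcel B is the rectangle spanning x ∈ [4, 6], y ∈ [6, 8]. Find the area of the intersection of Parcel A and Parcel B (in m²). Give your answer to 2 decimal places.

4.00

The intersection is the polygon with vertices (6,6), (5,6), (4,6), (4,8), (6,8).
By the shoelace formula its area is 4.00.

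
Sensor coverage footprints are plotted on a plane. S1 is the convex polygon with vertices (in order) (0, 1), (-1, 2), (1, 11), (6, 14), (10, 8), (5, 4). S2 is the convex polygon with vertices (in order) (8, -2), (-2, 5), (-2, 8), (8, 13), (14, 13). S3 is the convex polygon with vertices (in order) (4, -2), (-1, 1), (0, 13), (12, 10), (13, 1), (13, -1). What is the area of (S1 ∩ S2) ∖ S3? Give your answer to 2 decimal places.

1.67

|S1 ∩ S2| = 60.9274.
|(S1 ∩ S2) ∩ S3| = 59.2607.
|(S1 ∩ S2) ∖ S3| = 60.9274 − 59.2607 = 1.67.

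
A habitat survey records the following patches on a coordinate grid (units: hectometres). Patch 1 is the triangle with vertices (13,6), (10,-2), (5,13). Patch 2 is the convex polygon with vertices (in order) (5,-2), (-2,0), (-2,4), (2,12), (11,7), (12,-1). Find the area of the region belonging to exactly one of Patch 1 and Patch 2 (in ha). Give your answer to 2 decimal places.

|Patch 1| = 42.5, |Patch 2| = 138, |Patch 1∩Patch 2| = 28.3192.
|Patch 1 △ Patch 2| = |Patch 1| + |Patch 2| − 2·|Patch 1∩Patch 2| = 42.5 + 138 − 56.6383 = 123.86.

123.86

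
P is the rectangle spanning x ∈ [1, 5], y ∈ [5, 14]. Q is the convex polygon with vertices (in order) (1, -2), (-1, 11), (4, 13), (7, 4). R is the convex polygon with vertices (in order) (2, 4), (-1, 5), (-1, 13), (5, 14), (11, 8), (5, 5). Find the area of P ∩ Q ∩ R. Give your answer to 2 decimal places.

28.70

The intersection is the polygon with vertices (1,5), (1,11.8), (4,13), (5,10), (5,5).
By the shoelace formula its area is 28.70.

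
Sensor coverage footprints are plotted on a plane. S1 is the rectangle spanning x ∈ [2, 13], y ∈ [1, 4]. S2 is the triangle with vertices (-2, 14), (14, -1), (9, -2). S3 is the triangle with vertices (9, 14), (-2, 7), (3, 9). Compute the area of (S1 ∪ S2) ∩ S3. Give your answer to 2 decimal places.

The region (S1 ∪ S2) ∩ S3 is the polygon with vertices (1.348,9.13), (2.448,9.83), (3.176,9.147), (3,9), (1.774,8.51).
By the shoelace formula its area is 1.25.

1.25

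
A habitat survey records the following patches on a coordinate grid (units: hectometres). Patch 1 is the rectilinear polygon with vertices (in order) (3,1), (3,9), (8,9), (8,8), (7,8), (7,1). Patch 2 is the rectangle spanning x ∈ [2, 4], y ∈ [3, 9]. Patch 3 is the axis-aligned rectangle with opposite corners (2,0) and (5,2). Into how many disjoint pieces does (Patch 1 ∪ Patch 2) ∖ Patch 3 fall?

(Patch 1 ∪ Patch 2) ∖ Patch 3 is a single connected region.

1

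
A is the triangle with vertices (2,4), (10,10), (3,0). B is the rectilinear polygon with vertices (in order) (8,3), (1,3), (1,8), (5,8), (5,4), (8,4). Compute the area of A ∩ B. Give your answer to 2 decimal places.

6.70

The intersection is the polygon with vertices (5,6.25), (5,4), (5.8,4), (5.1,3), (2.25,3), (2,4).
By the shoelace formula its area is 6.70.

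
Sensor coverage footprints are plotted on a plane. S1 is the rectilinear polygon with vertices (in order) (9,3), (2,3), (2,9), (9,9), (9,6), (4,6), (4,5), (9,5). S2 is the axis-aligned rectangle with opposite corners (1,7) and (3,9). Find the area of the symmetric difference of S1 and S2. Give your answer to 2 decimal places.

|S1| = 37, |S2| = 4, |S1∩S2| = 2.
|S1 △ S2| = |S1| + |S2| − 2·|S1∩S2| = 37 + 4 − 4 = 37.00.

37.00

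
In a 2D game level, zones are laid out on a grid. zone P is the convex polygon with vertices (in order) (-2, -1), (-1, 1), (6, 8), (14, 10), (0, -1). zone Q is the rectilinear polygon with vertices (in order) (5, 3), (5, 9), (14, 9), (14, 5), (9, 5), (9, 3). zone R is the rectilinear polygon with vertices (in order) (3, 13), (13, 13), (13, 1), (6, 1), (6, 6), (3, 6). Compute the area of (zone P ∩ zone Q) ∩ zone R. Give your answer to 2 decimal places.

The region (zone P ∩ zone Q) ∩ zone R is the polygon with vertices (10,9), (12.727,9), (6,3.714), (6,6), (5,6), (5,7), (6,8).
By the shoelace formula its area is 17.28.

17.28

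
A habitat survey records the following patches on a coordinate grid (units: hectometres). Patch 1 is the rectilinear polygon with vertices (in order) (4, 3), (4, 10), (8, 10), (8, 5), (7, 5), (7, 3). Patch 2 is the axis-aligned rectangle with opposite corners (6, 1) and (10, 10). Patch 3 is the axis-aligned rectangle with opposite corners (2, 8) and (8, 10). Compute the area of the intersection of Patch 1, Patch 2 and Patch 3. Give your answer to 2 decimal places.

4.00

The intersection is the polygon with vertices (8,8), (6,8), (6,10), (8,10).
By the shoelace formula its area is 4.00.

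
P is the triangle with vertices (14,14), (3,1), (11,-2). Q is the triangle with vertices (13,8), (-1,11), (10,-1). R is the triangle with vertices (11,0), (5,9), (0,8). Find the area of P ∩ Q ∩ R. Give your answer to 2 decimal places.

The intersection is the polygon with vertices (10.463,0.39), (5.524,3.983), (7.102,5.848), (10.556,0.667).
By the shoelace formula its area is 8.16.

8.16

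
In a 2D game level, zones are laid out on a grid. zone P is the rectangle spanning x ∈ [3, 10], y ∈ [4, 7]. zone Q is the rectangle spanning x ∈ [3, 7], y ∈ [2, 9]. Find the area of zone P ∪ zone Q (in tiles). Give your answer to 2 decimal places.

By inclusion–exclusion:
Individual areas: |zone P| = 21, |zone Q| = 28.
|zone P∩zone Q|: x∈[3,7], y∈[4,7] → 4·3 = 12.
|zone P ∪ zone Q| = 49 − 12 = 37.00.

37.00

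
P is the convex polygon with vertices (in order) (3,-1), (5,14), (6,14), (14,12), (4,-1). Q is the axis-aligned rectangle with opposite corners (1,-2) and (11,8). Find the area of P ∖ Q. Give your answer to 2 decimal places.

42.25

|P| = 77, |P∩Q| = 34.7538.
|P ∖ Q| = |P| − |P∩Q| = 77 − 34.7538 = 42.25.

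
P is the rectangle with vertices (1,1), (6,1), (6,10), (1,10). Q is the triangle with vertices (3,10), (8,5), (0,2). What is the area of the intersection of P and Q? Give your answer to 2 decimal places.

The intersection is the polygon with vertices (6,4.25), (1,2.375), (1,4.667), (3,10), (6,7).
By the shoelace formula its area is 23.60.

23.60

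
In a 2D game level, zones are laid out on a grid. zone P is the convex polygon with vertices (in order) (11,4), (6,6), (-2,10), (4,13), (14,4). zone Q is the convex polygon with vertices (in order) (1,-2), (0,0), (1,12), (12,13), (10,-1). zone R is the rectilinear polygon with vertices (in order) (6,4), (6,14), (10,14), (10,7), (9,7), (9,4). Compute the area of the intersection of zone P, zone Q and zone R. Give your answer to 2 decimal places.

14.40

The intersection is the polygon with vertices (10,7.6), (10,7), (9,7), (9,4.8), (6,6), (6,11.2).
By the shoelace formula its area is 14.40.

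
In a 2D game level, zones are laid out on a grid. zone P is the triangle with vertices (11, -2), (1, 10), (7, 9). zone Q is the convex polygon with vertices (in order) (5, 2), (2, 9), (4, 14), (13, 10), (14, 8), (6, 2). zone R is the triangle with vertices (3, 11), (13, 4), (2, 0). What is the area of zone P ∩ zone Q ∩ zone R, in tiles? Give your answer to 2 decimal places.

21.75

The intersection is the polygon with vertices (5.5,9.25), (7.39,7.927), (8.786,4.089), (7.026,2.769), (2.721,7.934), (2.881,9.687).
By the shoelace formula its area is 21.75.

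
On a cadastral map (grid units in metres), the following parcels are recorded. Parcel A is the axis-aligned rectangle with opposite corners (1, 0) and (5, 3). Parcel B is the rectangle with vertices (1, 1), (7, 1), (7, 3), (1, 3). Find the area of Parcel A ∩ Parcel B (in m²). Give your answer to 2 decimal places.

8.00

|Parcel A∩Parcel B|: x∈[1,5], y∈[1,3] → 4·2 = 8.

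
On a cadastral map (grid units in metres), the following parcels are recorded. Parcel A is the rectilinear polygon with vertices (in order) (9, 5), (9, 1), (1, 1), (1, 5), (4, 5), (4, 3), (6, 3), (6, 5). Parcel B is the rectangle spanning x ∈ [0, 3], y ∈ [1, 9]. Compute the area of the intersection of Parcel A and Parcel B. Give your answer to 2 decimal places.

8.00

The intersection is the polygon with vertices (1,1), (1,5), (3,5), (3,1).
By the shoelace formula its area is 8.00.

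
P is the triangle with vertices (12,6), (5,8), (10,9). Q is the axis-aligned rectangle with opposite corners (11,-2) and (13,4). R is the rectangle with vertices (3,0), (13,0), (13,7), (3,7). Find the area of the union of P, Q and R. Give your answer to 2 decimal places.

81.08

By inclusion–exclusion:
Individual areas: |P| = 8.5, |Q| = 12, |R| = 70.
|P∩Q| = 0.
|P∩R| = 1.4167.
|Q∩R|: x∈[11,13], y∈[0,4] → 2·4 = 8.
|P∩Q∩R| = 0.
|P ∪ Q ∪ R| = 90.5 − 9.4167 + 0 = 81.08.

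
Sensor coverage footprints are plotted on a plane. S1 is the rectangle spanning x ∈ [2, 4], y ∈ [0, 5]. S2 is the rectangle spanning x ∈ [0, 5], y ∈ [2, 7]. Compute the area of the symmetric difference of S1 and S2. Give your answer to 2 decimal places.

|S1∩S2|: x∈[2,4], y∈[2,5] → 2·3 = 6.
|S1 △ S2| = |S1| + |S2| − 2·|S1∩S2| = 10 + 25 − 12 = 23.00.

23.00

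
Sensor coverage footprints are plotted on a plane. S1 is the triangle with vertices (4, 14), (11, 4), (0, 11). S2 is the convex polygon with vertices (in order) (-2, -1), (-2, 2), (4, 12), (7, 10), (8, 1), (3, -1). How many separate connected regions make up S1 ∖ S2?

S1 ∖ S2 splits into 2 disjoint pieces (area 10.9868, area 5.6296).

2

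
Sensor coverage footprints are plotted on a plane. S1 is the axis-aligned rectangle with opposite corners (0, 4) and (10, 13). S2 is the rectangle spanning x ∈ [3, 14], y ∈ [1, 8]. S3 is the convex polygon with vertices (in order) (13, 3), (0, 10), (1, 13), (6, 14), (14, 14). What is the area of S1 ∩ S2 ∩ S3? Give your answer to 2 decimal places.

10.64

The intersection is the polygon with vertices (10,8), (10,4.615), (3.714,8).
By the shoelace formula its area is 10.64.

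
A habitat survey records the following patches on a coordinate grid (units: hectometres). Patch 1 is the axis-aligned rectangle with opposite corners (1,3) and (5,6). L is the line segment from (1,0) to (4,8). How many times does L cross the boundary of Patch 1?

2

The segment meets the boundary at (3.25,6), (2.125,3).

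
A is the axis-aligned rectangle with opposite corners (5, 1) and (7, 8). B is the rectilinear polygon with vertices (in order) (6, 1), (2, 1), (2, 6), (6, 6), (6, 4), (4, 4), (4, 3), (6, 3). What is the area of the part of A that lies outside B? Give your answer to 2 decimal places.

|A| = 14, |A∩B| = 4.
|A ∖ B| = |A| − |A∩B| = 14 − 4 = 10.00.

10.00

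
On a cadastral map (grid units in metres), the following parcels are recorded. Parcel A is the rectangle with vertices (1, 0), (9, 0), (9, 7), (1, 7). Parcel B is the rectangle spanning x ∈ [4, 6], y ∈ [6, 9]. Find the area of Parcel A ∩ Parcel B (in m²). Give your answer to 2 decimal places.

|Parcel A∩Parcel B|: x∈[4,6], y∈[6,7] → 2·1 = 2.

2.00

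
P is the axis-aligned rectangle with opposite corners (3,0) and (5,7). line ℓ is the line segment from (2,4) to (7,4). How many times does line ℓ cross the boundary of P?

2

The segment meets the boundary at (5,4), (3,4).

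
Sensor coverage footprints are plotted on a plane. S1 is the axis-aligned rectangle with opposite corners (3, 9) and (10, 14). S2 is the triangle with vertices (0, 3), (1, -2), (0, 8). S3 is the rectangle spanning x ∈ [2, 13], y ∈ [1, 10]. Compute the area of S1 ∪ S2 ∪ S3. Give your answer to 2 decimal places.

129.50

By inclusion–exclusion:
Individual areas: |S1| = 35, |S2| = 2.5, |S3| = 99.
|S1∩S2| = 0.
|S1∩S3|: x∈[3,10], y∈[9,10] → 7·1 = 7.
|S2∩S3| = 0.
|S1∩S2∩S3| = 0.
|S1 ∪ S2 ∪ S3| = 136.5 − 7 + 0 = 129.50.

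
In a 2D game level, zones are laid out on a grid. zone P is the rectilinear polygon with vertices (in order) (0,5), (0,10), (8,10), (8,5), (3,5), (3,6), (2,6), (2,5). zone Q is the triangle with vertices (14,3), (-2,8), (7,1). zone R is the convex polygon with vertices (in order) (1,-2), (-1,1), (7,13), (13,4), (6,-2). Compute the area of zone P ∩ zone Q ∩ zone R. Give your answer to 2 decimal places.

3.63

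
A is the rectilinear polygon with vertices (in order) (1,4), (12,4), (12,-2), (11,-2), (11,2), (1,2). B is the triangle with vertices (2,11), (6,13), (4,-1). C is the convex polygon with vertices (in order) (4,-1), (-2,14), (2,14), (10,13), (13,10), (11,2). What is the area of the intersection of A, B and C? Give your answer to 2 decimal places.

2.48

The intersection is the polygon with vertices (4.429,2), (3.5,2), (3.167,4), (4.714,4).
By the shoelace formula its area is 2.48.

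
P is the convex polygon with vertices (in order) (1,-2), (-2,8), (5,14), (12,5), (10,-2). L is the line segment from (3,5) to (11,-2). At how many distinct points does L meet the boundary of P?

1

The segment meets the boundary at (10.2,-1.3).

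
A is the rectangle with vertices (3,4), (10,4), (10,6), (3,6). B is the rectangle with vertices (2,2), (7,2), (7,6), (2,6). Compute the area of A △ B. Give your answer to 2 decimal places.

18.00

|A∩B|: x∈[3,7], y∈[4,6] → 4·2 = 8.
|A △ B| = |A| + |B| − 2·|A∩B| = 14 + 20 − 16 = 18.00.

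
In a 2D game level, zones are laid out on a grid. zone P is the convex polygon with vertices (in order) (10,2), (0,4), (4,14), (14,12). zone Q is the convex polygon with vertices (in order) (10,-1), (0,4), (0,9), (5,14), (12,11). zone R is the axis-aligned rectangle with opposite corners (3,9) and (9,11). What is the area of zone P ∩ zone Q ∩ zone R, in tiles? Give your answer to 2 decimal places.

12.00

The intersection is the polygon with vertices (3,9), (3,11), (9,11), (9,9).
By the shoelace formula its area is 12.00.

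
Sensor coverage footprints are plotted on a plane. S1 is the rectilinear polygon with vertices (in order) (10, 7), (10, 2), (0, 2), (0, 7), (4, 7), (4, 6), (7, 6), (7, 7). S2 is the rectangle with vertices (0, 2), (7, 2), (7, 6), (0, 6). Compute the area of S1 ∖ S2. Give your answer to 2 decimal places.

19.00

|S1| = 47, |S1∩S2| = 28.
|S1 ∖ S2| = |S1| − |S1∩S2| = 47 − 28 = 19.00.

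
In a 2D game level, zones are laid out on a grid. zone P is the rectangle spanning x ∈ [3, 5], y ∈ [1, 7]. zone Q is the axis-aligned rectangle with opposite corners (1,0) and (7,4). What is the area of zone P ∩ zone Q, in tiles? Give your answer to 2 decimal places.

|zone P∩zone Q|: x∈[3,5], y∈[1,4] → 2·3 = 6.

6.00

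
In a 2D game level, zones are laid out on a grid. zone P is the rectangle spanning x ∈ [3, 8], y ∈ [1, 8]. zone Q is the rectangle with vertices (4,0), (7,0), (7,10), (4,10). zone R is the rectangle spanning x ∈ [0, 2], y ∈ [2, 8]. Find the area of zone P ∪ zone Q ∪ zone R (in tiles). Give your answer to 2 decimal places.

By inclusion–exclusion:
Individual areas: |zone P| = 35, |zone Q| = 30, |zone R| = 12.
|zone P∩zone Q|: x∈[4,7], y∈[1,8] → 3·7 = 21.
|zone P∩zone R| = 0 (no overlap).
|zone Q∩zone R| = 0 (no overlap).
|zone P∩zone Q∩zone R| = 0.
|zone P ∪ zone Q ∪ zone R| = 77 − 21 + 0 = 56.00.

56.00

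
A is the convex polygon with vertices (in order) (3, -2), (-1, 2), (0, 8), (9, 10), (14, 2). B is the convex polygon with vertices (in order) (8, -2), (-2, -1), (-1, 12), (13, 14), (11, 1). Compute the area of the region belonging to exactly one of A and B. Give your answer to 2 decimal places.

87.35

|A| = 116, |B| = 189, |A∩B| = 108.8252.
|A △ B| = |A| + |B| − 2·|A∩B| = 116 + 189 − 217.6504 = 87.35.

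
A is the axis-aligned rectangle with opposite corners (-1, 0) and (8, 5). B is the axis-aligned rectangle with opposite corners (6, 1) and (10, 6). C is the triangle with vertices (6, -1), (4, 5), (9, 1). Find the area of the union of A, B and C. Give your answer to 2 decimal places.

By inclusion–exclusion:
Individual areas: |A| = 45, |B| = 20, |C| = 11.
|A∩B|: x∈[6,8], y∈[1,5] → 2·4 = 8.
|A∩C| = 9.35.
|B∩C| = 3.6.
|A∩B∩C| = 3.2.
|A ∪ B ∪ C| = 76 − 20.95 + 3.2 = 58.25.

58.25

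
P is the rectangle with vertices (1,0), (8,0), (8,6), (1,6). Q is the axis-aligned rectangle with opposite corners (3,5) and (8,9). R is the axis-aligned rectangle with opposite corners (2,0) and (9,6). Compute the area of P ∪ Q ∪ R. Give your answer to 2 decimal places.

63.00

By inclusion–exclusion:
Individual areas: |P| = 42, |Q| = 20, |R| = 42.
|P∩Q|: x∈[3,8], y∈[5,6] → 5·1 = 5.
|P∩R|: x∈[2,8], y∈[0,6] → 6·6 = 36.
|Q∩R|: x∈[3,8], y∈[5,6] → 5·1 = 5.
|P∩Q∩R| = 5.
|P ∪ Q ∪ R| = 104 − 46 + 5 = 63.00.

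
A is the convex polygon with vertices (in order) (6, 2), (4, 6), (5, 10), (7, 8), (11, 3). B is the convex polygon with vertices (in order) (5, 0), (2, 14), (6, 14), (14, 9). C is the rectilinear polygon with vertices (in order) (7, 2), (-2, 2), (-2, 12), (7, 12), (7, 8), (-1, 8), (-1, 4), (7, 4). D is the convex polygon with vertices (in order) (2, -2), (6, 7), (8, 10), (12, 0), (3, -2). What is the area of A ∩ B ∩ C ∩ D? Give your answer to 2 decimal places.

2.93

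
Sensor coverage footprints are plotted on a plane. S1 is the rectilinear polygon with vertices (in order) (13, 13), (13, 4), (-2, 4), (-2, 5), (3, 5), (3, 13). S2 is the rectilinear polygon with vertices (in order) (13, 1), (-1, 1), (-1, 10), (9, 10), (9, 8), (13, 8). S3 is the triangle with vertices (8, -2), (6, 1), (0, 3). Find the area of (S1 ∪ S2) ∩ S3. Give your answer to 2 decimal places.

The region (S1 ∪ S2) ∩ S3 is the polygon with vertices (3.2,1), (0,3), (6,1).
By the shoelace formula its area is 2.80.

2.80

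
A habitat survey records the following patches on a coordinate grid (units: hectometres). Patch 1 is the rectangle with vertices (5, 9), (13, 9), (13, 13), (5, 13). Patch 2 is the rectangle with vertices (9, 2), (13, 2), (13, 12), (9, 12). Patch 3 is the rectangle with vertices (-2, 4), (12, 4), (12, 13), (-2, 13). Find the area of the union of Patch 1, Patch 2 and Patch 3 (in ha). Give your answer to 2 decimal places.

143.00

By inclusion–exclusion:
Individual areas: |Patch 1| = 32, |Patch 2| = 40, |Patch 3| = 126.
|Patch 1∩Patch 2|: x∈[9,13], y∈[9,12] → 4·3 = 12.
|Patch 1∩Patch 3|: x∈[5,12], y∈[9,13] → 7·4 = 28.
|Patch 2∩Patch 3|: x∈[9,12], y∈[4,12] → 3·8 = 24.
|Patch 1∩Patch 2∩Patch 3| = 9.
|Patch 1 ∪ Patch 2 ∪ Patch 3| = 198 − 64 + 9 = 143.00.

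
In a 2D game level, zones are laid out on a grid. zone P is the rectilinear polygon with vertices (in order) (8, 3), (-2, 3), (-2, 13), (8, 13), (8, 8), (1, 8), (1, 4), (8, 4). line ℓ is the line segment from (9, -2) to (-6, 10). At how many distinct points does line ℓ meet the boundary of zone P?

4

The segment meets the boundary at (-2,6.8), (1,4.4), (1.5,4), (2.75,3).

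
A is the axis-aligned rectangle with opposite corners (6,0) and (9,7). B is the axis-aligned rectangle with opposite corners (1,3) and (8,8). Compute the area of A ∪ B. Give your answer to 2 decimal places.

48.00

By inclusion–exclusion:
Individual areas: |A| = 21, |B| = 35.
|A∩B|: x∈[6,8], y∈[3,7] → 2·4 = 8.
|A ∪ B| = 56 − 8 = 48.00.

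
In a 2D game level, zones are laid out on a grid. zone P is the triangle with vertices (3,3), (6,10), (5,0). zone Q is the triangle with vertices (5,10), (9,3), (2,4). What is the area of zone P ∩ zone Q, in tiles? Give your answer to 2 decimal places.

6.35

The intersection is the polygon with vertices (5.571,9), (5.851,8.511), (5.352,3.521), (3.346,3.808).
By the shoelace formula its area is 6.35.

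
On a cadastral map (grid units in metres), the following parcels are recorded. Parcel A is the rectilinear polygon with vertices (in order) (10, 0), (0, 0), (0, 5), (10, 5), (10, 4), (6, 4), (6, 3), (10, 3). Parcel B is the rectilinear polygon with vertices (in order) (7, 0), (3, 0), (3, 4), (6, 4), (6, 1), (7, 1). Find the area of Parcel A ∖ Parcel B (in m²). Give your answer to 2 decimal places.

|Parcel A| = 46, |Parcel A∩Parcel B| = 13.
|Parcel A ∖ Parcel B| = |Parcel A| − |Parcel A∩Parcel B| = 46 − 13 = 33.00.

33.00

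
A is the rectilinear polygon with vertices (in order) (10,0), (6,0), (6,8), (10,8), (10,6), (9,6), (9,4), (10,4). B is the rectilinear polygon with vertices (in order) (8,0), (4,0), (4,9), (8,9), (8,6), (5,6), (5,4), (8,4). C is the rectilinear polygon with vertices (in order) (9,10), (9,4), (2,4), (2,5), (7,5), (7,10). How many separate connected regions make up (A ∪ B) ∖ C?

(A ∪ B) ∖ C splits into 3 disjoint pieces (area 24, area 11, area 2).

3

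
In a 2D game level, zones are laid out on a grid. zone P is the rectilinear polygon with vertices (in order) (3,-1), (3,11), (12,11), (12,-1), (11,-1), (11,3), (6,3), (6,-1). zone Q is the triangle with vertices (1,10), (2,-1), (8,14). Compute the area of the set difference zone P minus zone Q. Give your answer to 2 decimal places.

69.95

|zone P| = 88, |zone P∩zone Q| = 18.05.
|zone P ∖ zone Q| = |zone P| − |zone P∩zone Q| = 88 − 18.05 = 69.95.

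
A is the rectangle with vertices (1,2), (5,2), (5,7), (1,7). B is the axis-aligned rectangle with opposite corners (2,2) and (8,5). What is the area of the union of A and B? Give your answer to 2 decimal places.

29.00

By inclusion–exclusion:
Individual areas: |A| = 20, |B| = 18.
|A∩B|: x∈[2,5], y∈[2,5] → 3·3 = 9.
|A ∪ B| = 38 − 9 = 29.00.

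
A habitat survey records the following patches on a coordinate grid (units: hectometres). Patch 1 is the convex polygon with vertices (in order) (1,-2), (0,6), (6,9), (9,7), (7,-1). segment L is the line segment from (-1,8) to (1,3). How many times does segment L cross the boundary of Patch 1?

1

The segment meets the boundary at (0.091,5.273).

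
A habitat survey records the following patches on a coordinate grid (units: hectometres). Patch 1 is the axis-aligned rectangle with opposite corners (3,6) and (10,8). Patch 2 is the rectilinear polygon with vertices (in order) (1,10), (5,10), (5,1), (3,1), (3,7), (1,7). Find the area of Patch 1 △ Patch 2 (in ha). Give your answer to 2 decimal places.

|Patch 1| = 14, |Patch 2| = 24, |Patch 1∩Patch 2| = 4.
|Patch 1 △ Patch 2| = |Patch 1| + |Patch 2| − 2·|Patch 1∩Patch 2| = 14 + 24 − 8 = 30.00.

30.00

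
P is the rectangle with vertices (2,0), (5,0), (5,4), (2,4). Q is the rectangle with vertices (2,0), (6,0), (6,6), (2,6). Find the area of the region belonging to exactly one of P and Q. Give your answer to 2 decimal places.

12.00

|P∩Q|: x∈[2,5], y∈[0,4] → 3·4 = 12.
|P △ Q| = |P| + |Q| − 2·|P∩Q| = 12 + 24 − 24 = 12.00.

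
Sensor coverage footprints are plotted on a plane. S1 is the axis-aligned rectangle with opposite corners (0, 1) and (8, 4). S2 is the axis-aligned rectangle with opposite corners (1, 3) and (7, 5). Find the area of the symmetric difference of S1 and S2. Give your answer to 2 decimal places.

24.00

|S1∩S2|: x∈[1,7], y∈[3,4] → 6·1 = 6.
|S1 △ S2| = |S1| + |S2| − 2·|S1∩S2| = 24 + 12 − 12 = 24.00.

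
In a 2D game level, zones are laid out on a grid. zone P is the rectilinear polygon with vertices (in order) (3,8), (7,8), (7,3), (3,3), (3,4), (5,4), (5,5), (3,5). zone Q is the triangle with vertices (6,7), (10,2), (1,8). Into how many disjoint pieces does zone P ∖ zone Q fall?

zone P ∖ zone Q splits into 2 disjoint pieces (area 3.725, area 7.3333).

2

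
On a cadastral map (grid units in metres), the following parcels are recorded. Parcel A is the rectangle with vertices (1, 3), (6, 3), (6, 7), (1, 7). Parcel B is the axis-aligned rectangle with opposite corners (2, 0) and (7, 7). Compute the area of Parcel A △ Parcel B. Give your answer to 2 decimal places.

23.00

|Parcel A∩Parcel B|: x∈[2,6], y∈[3,7] → 4·4 = 16.
|Parcel A △ Parcel B| = |Parcel A| + |Parcel B| − 2·|Parcel A∩Parcel B| = 20 + 35 − 32 = 23.00.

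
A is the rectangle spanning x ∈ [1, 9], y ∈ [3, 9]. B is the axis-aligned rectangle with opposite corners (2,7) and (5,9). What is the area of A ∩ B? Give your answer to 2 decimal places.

|A∩B|: x∈[2,5], y∈[7,9] → 3·2 = 6.

6.00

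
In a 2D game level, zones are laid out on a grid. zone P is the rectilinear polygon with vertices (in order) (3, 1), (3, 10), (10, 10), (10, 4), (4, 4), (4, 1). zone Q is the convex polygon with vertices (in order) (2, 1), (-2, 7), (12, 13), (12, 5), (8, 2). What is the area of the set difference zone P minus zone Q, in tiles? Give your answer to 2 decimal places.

|zone P| = 45, |zone P∩zone Q| = 43.8929.
|zone P ∖ zone Q| = |zone P| − |zone P∩zone Q| = 45 − 43.8929 = 1.11.

1.11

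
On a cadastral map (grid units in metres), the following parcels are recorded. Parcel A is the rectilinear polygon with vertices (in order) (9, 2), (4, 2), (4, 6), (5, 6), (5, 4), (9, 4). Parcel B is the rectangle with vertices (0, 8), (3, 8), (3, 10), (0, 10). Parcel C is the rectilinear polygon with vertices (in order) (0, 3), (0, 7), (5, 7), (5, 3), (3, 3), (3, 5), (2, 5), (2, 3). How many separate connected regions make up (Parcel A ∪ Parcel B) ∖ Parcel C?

(Parcel A ∪ Parcel B) ∖ Parcel C splits into 2 disjoint pieces (area 9, area 6).

2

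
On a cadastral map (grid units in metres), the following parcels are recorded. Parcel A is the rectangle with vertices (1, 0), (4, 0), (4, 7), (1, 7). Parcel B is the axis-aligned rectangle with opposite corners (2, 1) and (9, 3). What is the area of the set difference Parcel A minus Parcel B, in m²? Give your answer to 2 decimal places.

17.00

|Parcel A∩Parcel B|: x∈[2,4], y∈[1,3] → 2·2 = 4.
|Parcel A| = 21.
|Parcel A ∖ Parcel B| = |Parcel A| − |Parcel A∩Parcel B| = 21 − 4 = 17.00.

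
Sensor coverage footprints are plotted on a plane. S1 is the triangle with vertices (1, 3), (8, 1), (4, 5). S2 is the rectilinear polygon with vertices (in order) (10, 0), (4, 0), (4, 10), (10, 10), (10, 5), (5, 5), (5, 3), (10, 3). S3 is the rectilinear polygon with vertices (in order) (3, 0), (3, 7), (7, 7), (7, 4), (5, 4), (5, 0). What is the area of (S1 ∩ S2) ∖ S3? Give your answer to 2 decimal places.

2.71

|S1 ∩ S2| = 5.2143.
|(S1 ∩ S2) ∩ S3| = 2.5.
|(S1 ∩ S2) ∖ S3| = 5.2143 − 2.5 = 2.71.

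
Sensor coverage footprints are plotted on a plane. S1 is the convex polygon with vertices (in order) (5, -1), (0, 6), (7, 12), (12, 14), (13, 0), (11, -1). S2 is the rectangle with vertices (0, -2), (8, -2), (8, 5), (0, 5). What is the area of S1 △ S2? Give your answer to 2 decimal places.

123.79

|S1| = 129.5, |S2| = 56, |S1∩S2| = 30.8571.
|S1 △ S2| = |S1| + |S2| − 2·|S1∩S2| = 129.5 + 56 − 61.7143 = 123.79.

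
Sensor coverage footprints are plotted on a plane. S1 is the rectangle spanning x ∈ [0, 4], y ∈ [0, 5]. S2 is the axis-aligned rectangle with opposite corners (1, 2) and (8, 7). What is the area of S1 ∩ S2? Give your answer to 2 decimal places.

9.00

|S1∩S2|: x∈[1,4], y∈[2,5] → 3·3 = 9.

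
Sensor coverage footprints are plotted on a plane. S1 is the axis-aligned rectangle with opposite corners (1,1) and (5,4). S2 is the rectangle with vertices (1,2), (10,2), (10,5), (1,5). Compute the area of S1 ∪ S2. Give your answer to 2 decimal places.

31.00

By inclusion–exclusion:
Individual areas: |S1| = 12, |S2| = 27.
|S1∩S2|: x∈[1,5], y∈[2,4] → 4·2 = 8.
|S1 ∪ S2| = 39 − 8 = 31.00.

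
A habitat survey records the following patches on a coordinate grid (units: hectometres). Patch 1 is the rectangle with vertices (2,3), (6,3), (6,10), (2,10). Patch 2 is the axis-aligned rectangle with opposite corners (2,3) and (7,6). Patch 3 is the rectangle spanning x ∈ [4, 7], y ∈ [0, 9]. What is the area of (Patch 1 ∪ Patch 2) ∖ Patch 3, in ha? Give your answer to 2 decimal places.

|Patch 1 ∪ Patch 2| = 31.
|(Patch 1 ∪ Patch 2) ∩ Patch 3| = 15.
|(Patch 1 ∪ Patch 2) ∖ Patch 3| = 31 − 15 = 16.00.

16.00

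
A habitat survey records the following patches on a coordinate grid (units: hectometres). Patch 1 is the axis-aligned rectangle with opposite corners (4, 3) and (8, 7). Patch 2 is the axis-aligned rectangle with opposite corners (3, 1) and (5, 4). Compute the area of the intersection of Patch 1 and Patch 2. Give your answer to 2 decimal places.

|Patch 1∩Patch 2|: x∈[4,5], y∈[3,4] → 1·1 = 1.

1.00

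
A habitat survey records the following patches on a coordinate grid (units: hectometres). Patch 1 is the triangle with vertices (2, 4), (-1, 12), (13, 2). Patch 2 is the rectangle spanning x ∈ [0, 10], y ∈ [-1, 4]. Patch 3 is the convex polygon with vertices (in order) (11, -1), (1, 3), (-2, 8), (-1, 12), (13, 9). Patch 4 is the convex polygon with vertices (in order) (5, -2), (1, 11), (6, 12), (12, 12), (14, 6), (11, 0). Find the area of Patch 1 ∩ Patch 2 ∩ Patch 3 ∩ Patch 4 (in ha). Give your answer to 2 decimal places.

5.69

The intersection is the polygon with vertices (10,2.546), (3.222,3.778), (3.154,4), (10,4).
By the shoelace formula its area is 5.69.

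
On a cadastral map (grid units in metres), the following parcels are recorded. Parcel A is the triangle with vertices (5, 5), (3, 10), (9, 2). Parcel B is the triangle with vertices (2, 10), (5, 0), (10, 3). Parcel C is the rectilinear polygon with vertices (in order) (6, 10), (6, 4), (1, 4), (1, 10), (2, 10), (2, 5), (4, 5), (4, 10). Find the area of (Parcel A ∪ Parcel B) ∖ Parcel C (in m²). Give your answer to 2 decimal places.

22.83

|Parcel A ∪ Parcel B| = 30.1175.
|(Parcel A ∪ Parcel B) ∩ Parcel C| = 7.2894.
|(Parcel A ∪ Parcel B) ∖ Parcel C| = 30.1175 − 7.2894 = 22.83.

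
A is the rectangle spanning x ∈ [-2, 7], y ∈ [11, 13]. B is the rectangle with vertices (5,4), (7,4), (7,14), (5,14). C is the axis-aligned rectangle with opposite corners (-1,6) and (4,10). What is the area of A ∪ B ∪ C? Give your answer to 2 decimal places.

By inclusion–exclusion:
Individual areas: |A| = 18, |B| = 20, |C| = 20.
|A∩B|: x∈[5,7], y∈[11,13] → 2·2 = 4.
|A∩C| = 0 (no overlap).
|B∩C| = 0 (no overlap).
|A∩B∩C| = 0.
|A ∪ B ∪ C| = 58 − 4 + 0 = 54.00.

54.00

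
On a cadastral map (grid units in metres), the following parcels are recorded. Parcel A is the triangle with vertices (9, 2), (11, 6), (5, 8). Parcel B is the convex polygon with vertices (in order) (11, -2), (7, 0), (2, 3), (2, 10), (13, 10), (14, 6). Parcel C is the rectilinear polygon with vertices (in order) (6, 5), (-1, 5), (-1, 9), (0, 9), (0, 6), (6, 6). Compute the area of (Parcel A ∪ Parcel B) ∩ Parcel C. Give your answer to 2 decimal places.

4.00

The region (Parcel A ∪ Parcel B) ∩ Parcel C is the polygon with vertices (2,6), (6,6), (6,5), (2,5).
By the shoelace formula its area is 4.00.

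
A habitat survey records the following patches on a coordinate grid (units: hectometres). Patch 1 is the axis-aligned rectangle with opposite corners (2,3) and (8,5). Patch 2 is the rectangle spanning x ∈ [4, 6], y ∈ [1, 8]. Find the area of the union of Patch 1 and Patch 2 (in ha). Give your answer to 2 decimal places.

22.00

By inclusion–exclusion:
Individual areas: |Patch 1| = 12, |Patch 2| = 14.
|Patch 1∩Patch 2|: x∈[4,6], y∈[3,5] → 2·2 = 4.
|Patch 1 ∪ Patch 2| = 26 − 4 = 22.00.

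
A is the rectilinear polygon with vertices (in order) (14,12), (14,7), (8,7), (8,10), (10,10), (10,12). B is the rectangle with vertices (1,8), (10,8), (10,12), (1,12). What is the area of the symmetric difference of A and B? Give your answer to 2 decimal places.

54.00

|A| = 26, |B| = 36, |A∩B| = 4.
|A △ B| = |A| + |B| − 2·|A∩B| = 26 + 36 − 8 = 54.00.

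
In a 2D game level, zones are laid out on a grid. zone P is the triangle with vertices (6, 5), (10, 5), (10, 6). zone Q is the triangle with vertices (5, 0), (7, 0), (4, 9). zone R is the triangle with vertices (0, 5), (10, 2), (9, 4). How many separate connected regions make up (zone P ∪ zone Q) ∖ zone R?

3

(zone P ∪ zone Q) ∖ zone R splits into 3 disjoint pieces (area 2, area 2.3077, area 5.5466).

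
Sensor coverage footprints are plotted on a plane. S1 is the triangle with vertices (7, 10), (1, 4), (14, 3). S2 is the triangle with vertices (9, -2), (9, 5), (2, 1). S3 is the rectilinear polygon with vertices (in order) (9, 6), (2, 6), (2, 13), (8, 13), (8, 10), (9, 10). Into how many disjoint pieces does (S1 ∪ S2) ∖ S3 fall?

(S1 ∪ S2) ∖ S3 is a single connected region.

1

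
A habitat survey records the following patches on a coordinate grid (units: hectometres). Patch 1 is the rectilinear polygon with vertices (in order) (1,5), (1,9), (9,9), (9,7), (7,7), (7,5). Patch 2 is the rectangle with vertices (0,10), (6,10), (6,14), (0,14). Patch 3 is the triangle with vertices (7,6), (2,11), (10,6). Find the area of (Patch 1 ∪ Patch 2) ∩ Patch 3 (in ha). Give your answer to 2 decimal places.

4.40

|Patch 1 ∪ Patch 2| = 52.
|(Patch 1 ∪ Patch 2) ∩ Patch 3| = 4.40.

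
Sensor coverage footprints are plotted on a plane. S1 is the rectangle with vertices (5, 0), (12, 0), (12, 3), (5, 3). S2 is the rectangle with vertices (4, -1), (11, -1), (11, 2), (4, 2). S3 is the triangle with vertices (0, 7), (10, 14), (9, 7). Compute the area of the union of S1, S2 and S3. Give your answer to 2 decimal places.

61.50

By inclusion–exclusion:
Individual areas: |S1| = 21, |S2| = 21, |S3| = 31.5.
|S1∩S2|: x∈[5,11], y∈[0,2] → 6·2 = 12.
|S1∩S3| = 0.
|S2∩S3| = 0.
|S1∩S2∩S3| = 0.
|S1 ∪ S2 ∪ S3| = 73.5 − 12 + 0 = 61.50.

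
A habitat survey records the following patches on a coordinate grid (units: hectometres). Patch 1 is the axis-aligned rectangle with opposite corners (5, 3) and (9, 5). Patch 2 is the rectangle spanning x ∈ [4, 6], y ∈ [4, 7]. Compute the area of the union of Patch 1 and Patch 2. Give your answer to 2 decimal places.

By inclusion–exclusion:
Individual areas: |Patch 1| = 8, |Patch 2| = 6.
|Patch 1∩Patch 2|: x∈[5,6], y∈[4,5] → 1·1 = 1.
|Patch 1 ∪ Patch 2| = 14 − 1 = 13.00.

13.00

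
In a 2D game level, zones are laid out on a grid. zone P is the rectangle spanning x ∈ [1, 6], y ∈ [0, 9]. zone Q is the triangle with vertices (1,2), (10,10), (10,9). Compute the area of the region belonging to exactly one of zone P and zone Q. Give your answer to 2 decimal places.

46.72

|zone P| = 45, |zone Q| = 4.5, |zone P∩zone Q| = 1.3889.
|zone P △ zone Q| = |zone P| + |zone Q| − 2·|zone P∩zone Q| = 45 + 4.5 − 2.7778 = 46.72.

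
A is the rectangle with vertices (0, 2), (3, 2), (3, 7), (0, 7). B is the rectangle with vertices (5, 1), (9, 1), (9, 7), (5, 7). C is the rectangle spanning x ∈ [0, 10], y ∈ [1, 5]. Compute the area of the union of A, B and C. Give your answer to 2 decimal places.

By inclusion–exclusion:
Individual areas: |A| = 15, |B| = 24, |C| = 40.
|A∩B| = 0 (no overlap).
|A∩C|: x∈[0,3], y∈[2,5] → 3·3 = 9.
|B∩C|: x∈[5,9], y∈[1,5] → 4·4 = 16.
|A∩B∩C| = 0.
|A ∪ B ∪ C| = 79 − 25 + 0 = 54.00.

54.00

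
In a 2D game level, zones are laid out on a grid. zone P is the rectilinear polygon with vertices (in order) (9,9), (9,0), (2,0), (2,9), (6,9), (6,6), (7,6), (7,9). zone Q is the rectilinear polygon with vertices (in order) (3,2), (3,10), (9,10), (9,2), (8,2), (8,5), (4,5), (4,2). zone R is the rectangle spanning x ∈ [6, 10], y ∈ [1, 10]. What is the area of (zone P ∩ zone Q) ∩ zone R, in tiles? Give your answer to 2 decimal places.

|zone P ∩ zone Q| = 27.
|(zone P ∩ zone Q) ∩ zone R| = 12.00.

12.00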